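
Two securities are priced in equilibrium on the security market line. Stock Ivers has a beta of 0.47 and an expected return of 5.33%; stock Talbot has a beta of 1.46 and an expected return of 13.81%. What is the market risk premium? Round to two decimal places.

8.57%

Both satisfy E(R) = R_f + β·MRP, so the slope of the SML is
MRP = (13.81% − 5.33%) / (1.46 − 0.47) = 8.48% / 0.99 = 8.5657%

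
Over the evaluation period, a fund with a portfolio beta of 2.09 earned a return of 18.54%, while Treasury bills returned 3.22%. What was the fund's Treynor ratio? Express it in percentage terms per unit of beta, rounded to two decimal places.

7.33%

Treynor = (R_P − R_f) / β_P = (18.54% − 3.22%) / 2.0900 = 15.32% / 2.0900 = 7.33%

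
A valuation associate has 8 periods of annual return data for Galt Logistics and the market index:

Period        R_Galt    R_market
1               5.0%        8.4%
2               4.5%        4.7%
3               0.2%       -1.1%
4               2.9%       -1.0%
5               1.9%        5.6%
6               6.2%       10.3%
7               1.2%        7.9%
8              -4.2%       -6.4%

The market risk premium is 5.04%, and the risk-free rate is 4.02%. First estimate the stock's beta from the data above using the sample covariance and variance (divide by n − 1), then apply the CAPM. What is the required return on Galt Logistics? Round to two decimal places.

Mean R_i = (5.0 + 4.5 + 0.2 + 2.9 + 1.9 + 6.2 + 1.2 − 4.2) / 8 = 2.2125%
Mean R_m = (8.4 + 4.7 − 1.1 − 1.0 + 5.6 + 10.3 + 7.9 − 6.4) / 8 = 3.5500%
Σ(R_i − R̄_i)(R_m − R̄_m) = 108.0550  ⇒  Cov = 108.0550 / 7 = 15.4364
Σ(R_m − R̄_m)² = 234.8600  ⇒  Var(R_m) = 234.8600 / 7 = 33.5514
β = Cov / Var(R_m) = 15.4364 / 33.5514 = 0.4601
E(R) = R_f + β × MRP = 4.02% + 0.4601 × 5.04% = 6.34%

6.34%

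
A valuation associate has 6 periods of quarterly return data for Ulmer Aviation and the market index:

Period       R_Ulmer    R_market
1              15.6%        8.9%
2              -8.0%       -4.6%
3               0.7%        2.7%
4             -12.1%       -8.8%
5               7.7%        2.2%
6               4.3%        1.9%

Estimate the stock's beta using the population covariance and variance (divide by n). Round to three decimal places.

Mean R_i = (15.6 − 8.0 + 0.7 − 12.1 + 7.7 + 4.3) / 6 = 1.3667%
Mean R_m = (8.9 − 4.6 + 2.7 − 8.8 + 2.2 + 1.9) / 6 = 0.3833%
Σ(R_i − R̄_i)(R_m − R̄_m) = 305.9767  ⇒  Cov = 305.9767 / 6 = 50.9961
Σ(R_m − R̄_m)² = 192.6683  ⇒  Var(R_m) = 192.6683 / 6 = 32.1114
β = Cov / Var(R_m) = 50.9961 / 32.1114 = 1.5881

1.588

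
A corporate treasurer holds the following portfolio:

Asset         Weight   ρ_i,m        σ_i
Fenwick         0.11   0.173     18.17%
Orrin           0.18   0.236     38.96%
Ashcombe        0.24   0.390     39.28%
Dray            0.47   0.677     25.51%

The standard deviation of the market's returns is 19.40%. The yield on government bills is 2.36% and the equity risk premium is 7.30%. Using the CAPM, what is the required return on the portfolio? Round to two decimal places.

β_Fenwick = 0.173 × 18.17% / 19.40% = 0.1620
β_Orrin = 0.236 × 38.96% / 19.40% = 0.4739
β_Ashcombe = 0.390 × 39.28% / 19.40% = 0.7896
β_Dray = 0.677 × 25.51% / 19.40% = 0.8902
β_P = Σ w_i β_i = 0.11×0.1620 + 0.18×0.4739 + 0.24×0.7896 + 0.47×0.8902 = 0.7110
E(R_P) = R_f + β_P × MRP = 2.36% + 0.7110 × 7.30% = 7.55%

7.55%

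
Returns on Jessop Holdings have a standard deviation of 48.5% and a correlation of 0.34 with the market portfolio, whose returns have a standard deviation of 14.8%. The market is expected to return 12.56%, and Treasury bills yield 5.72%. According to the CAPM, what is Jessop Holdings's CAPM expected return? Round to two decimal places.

β = ρ × σ_i / σ_m = 0.34 × 48.5% / 14.8% = 1.1142
MRP = 12.56% − 5.72% = 6.84%
E(R) = 5.72% + 1.1142 × 6.84% = 13.34%

13.34%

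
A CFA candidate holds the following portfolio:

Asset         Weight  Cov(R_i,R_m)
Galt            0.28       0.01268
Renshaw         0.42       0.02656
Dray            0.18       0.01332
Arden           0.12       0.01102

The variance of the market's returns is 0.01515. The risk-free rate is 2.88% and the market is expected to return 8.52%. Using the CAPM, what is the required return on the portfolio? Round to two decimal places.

β_Galt = 0.01268 / 0.01515 = 0.8370
β_Renshaw = 0.02656 / 0.01515 = 1.7531
β_Dray = 0.01332 / 0.01515 = 0.8792
β_Arden = 0.01102 / 0.01515 = 0.7274
β_P = Σ w_i β_i = 0.28×0.8370 + 0.42×1.7531 + 0.18×0.8792 + 0.12×0.7274 = 1.2162
MRP = 8.52% − 2.88% = 5.64%
E(R_P) = R_f + β_P × MRP = 2.88% + 1.2162 × 5.64% = 9.74%

9.74%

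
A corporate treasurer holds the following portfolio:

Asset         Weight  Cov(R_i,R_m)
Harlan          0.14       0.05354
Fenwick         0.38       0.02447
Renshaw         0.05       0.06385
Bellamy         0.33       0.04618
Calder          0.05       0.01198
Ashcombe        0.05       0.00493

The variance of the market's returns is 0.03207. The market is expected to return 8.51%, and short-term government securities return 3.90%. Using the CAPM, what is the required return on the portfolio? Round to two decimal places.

9.09%

β_Harlan = 0.05354 / 0.03207 = 1.6695
β_Fenwick = 0.02447 / 0.03207 = 0.7630
β_Renshaw = 0.06385 / 0.03207 = 1.9910
β_Bellamy = 0.04618 / 0.03207 = 1.4400
β_Calder = 0.01198 / 0.03207 = 0.3736
β_Ashcombe = 0.00493 / 0.03207 = 0.1537
β_P = Σ w_i β_i = 0.14×1.6695 + 0.38×0.7630 + 0.05×1.9910 + 0.33×1.4400 + 0.05×0.3736 + 0.05×0.1537 = 1.1248
MRP = 8.51% − 3.90% = 4.61%
E(R_P) = R_f + β_P × MRP = 3.90% + 1.1248 × 4.61% = 9.09%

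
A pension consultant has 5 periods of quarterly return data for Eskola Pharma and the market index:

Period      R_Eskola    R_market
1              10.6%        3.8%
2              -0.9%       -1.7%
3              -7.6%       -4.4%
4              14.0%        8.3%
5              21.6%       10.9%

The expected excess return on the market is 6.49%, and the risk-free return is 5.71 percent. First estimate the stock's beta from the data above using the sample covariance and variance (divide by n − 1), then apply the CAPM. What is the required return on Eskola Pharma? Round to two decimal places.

17.33%

Mean R_i = (10.6 − 0.9 − 7.6 + 14.0 + 21.6) / 5 = 7.5400%
Mean R_m = (3.8 − 1.7 − 4.4 + 8.3 + 10.9) / 5 = 3.3800%
Σ(R_i − R̄_i)(R_m − R̄_m) = 299.4640  ⇒  Cov = 299.4640 / 4 = 74.8660
Σ(R_m − R̄_m)² = 167.2680  ⇒  Var(R_m) = 167.2680 / 4 = 41.8170
β = Cov / Var(R_m) = 74.8660 / 41.8170 = 1.7903
E(R) = R_f + β × MRP = 5.71% + 1.7903 × 6.49% = 17.33%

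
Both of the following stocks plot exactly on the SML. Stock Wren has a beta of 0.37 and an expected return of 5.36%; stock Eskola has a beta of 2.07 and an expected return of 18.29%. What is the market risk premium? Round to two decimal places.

7.61%

Both satisfy E(R) = R_f + β·MRP, so the slope of the SML is
MRP = (18.29% − 5.36%) / (2.07 − 0.37) = 12.93% / 1.70 = 7.6059%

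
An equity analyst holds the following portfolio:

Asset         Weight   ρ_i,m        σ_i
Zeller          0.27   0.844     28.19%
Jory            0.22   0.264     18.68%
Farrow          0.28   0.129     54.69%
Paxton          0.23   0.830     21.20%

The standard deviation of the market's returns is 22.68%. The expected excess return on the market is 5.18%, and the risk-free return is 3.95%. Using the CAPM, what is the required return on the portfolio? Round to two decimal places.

β_Zeller = 0.844 × 28.19% / 22.68% = 1.0490
β_Jory = 0.264 × 18.68% / 22.68% = 0.2174
β_Farrow = 0.129 × 54.69% / 22.68% = 0.3111
β_Paxton = 0.830 × 21.20% / 22.68% = 0.7758
β_P = Σ w_i β_i = 0.27×1.0490 + 0.22×0.2174 + 0.28×0.3111 + 0.23×0.7758 = 0.5966
E(R_P) = R_f + β_P × MRP = 3.95% + 0.5966 × 5.18% = 7.04%

7.04%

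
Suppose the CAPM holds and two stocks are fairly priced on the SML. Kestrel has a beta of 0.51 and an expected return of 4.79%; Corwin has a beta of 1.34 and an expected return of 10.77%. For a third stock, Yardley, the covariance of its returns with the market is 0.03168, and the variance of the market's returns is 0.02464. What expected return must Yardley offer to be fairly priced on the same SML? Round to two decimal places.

10.38%

MRP = (10.77% − 4.79%) / (1.34 − 0.51) = 7.2048%
R_f = 4.79% − 0.51 × 7.2048% = 1.1156%
β_Yardley = Cov / Var(R_m) = 0.03168 / 0.02464 = 1.2857
E(R_Yardley) = R_f + β × MRP = 1.1156% + 1.2857 × 7.2048% = 10.38%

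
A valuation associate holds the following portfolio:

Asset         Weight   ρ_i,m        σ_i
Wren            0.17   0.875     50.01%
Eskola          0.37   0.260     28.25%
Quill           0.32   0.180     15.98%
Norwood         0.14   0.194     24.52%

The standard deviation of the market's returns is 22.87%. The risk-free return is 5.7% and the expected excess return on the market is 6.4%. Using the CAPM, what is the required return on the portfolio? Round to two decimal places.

8.99%

β_Wren = 0.875 × 50.01% / 22.87% = 1.9134
β_Eskola = 0.260 × 28.25% / 22.87% = 0.3212
β_Quill = 0.180 × 15.98% / 22.87% = 0.1258
β_Norwood = 0.194 × 24.52% / 22.87% = 0.2080
β_P = Σ w_i β_i = 0.17×1.9134 + 0.37×0.3212 + 0.32×0.1258 + 0.14×0.2080 = 0.5135
E(R_P) = R_f + β_P × MRP = 5.7% + 0.5135 × 6.4% = 8.99%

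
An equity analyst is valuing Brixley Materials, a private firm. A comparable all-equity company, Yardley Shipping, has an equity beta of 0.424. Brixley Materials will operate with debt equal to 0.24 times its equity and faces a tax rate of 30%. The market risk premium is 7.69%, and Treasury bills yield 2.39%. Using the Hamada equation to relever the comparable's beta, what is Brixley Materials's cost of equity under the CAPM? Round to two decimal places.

β_L = β_U × [1 + (1 − t)(D/E)] = 0.424 × [1 + (1 − 0.30) × 0.24]
    = 0.424 × [1 + 0.70 × 0.24] = 0.424 × 1.1680 = 0.4952
E(R) = R_f + β_L × MRP = 2.39% + 0.4952 × 7.69% = 6.20%

6.20%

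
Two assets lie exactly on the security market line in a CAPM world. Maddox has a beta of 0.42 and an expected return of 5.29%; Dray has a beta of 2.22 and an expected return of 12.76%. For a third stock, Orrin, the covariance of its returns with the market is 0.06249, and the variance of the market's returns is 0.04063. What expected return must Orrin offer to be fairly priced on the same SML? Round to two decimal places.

9.93%

MRP = (12.76% − 5.29%) / (2.22 − 0.42) = 4.1500%
R_f = 5.29% − 0.42 × 4.1500% = 3.5470%
β_Orrin = Cov / Var(R_m) = 0.06249 / 0.04063 = 1.5380
E(R_Orrin) = R_f + β × MRP = 3.5470% + 1.5380 × 4.1500% = 9.93%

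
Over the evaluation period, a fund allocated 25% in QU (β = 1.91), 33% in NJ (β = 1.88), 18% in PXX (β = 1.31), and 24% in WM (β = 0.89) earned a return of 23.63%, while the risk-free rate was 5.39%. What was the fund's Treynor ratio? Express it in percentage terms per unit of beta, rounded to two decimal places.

β_P = 0.25×1.91 + 0.33×1.88 + 0.18×1.31 + 0.24×0.89 = 1.5473
Treynor = (R_P − R_f) / β_P = (23.63% − 5.39%) / 1.5473 = 18.24% / 1.5473 = 11.79%

11.79%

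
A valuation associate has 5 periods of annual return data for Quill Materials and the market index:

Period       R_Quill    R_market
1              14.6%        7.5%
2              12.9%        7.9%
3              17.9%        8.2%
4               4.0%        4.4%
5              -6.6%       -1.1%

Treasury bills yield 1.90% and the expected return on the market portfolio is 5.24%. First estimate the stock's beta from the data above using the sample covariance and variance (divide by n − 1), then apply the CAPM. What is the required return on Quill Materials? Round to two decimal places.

10.16%

Mean R_i = (14.6 + 12.9 + 17.9 + 4.0 − 6.6) / 5 = 8.5600%
Mean R_m = (7.5 + 7.9 + 8.2 + 4.4 − 1.1) / 5 = 5.3800%
Σ(R_i − R̄_i)(R_m − R̄_m) = 152.7860  ⇒  Cov = 152.7860 / 4 = 38.1965
Σ(R_m − R̄_m)² = 61.7480  ⇒  Var(R_m) = 61.7480 / 4 = 15.4370
β = Cov / Var(R_m) = 38.1965 / 15.4370 = 2.4743
MRP = 5.24% − 1.90% = 3.34%
E(R) = R_f + β × MRP = 1.90% + 2.4743 × 3.34% = 10.16%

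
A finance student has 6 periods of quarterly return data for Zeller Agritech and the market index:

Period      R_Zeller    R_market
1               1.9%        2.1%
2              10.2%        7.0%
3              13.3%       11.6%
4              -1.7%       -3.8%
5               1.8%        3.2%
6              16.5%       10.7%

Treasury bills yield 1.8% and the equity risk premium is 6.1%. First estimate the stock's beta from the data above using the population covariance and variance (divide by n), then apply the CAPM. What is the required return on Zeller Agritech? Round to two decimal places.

9.12%

Mean R_i = (1.9 + 10.2 + 13.3 − 1.7 + 1.8 + 16.5) / 6 = 7.0000%
Mean R_m = (2.1 + 7.0 + 11.6 − 3.8 + 3.2 + 10.7) / 6 = 5.1333%
Σ(R_i − R̄_i)(R_m − R̄_m) = 202.8400  ⇒  Cov = 202.8400 / 6 = 33.8067
Σ(R_m − R̄_m)² = 169.0333  ⇒  Var(R_m) = 169.0333 / 6 = 28.1722
β = Cov / Var(R_m) = 33.8067 / 28.1722 = 1.2000
E(R) = R_f + β × MRP = 1.8% + 1.2000 × 6.1% = 9.12%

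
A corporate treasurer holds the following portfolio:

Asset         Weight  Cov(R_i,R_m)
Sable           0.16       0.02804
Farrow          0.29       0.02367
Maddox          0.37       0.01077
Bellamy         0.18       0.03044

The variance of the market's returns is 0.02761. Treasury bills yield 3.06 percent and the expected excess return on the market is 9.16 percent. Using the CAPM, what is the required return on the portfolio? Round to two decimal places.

β_Sable = 0.02804 / 0.02761 = 1.0156
β_Farrow = 0.02367 / 0.02761 = 0.8573
β_Maddox = 0.01077 / 0.02761 = 0.3901
β_Bellamy = 0.03044 / 0.02761 = 1.1025
β_P = Σ w_i β_i = 0.16×1.0156 + 0.29×0.8573 + 0.37×0.3901 + 0.18×1.1025 = 0.7539
E(R_P) = R_f + β_P × MRP = 3.06% + 0.7539 × 9.16% = 9.97%

9.97%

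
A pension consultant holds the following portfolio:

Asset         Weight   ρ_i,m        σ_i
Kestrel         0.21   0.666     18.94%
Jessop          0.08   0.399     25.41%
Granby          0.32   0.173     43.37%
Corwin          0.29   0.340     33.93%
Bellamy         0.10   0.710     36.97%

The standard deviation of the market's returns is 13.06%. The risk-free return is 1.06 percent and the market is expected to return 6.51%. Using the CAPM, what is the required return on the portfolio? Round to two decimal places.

β_Kestrel = 0.666 × 18.94% / 13.06% = 0.9659
β_Jessop = 0.399 × 25.41% / 13.06% = 0.7763
β_Granby = 0.173 × 43.37% / 13.06% = 0.5745
β_Corwin = 0.340 × 33.93% / 13.06% = 0.8833
β_Bellamy = 0.710 × 36.97% / 13.06% = 2.0099
β_P = Σ w_i β_i = 0.21×0.9659 + 0.08×0.7763 + 0.32×0.5745 + 0.29×0.8833 + 0.10×2.0099 = 0.9059
MRP = 6.51% − 1.06% = 5.45%
E(R_P) = R_f + β_P × MRP = 1.06% + 0.9059 × 5.45% = 6.00%

6.00%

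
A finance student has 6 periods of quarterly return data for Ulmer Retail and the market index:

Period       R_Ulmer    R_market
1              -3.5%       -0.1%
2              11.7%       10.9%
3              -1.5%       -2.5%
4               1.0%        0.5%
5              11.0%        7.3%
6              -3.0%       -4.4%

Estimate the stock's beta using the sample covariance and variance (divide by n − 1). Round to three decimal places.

1.113

Mean R_i = (-3.5 + 11.7 − 1.5 + 1.0 + 11.0 − 3.0) / 6 = 2.6167%
Mean R_m = (-0.1 + 10.9 − 2.5 + 0.5 + 7.3 − 4.4) / 6 = 1.9500%
Σ(R_i − R̄_i)(R_m − R̄_m) = 195.0150  ⇒  Cov = 195.0150 / 5 = 39.0030
Σ(R_m − R̄_m)² = 175.1550  ⇒  Var(R_m) = 175.1550 / 5 = 35.0310
β = Cov / Var(R_m) = 39.0030 / 35.0310 = 1.1134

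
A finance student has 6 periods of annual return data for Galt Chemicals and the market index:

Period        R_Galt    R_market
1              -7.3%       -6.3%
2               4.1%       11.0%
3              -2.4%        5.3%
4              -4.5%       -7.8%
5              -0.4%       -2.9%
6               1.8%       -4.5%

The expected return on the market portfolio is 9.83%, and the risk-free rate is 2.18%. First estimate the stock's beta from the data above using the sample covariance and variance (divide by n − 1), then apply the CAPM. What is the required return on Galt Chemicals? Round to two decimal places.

4.95%

Mean R_i = (-7.3 + 4.1 − 2.4 − 4.5 − 0.4 + 1.8) / 6 = -1.4500%
Mean R_m = (-6.3 + 11.0 + 5.3 − 7.8 − 2.9 − 4.5) / 6 = -0.8667%
Σ(R_i − R̄_i)(R_m − R̄_m) = 98.9900  ⇒  Cov = 98.9900 / 5 = 19.7980
Σ(R_m − R̄_m)² = 273.7733  ⇒  Var(R_m) = 273.7733 / 5 = 54.7547
β = Cov / Var(R_m) = 19.7980 / 54.7547 = 0.3616
MRP = 9.83% − 2.18% = 7.65%
E(R) = R_f + β × MRP = 2.18% + 0.3616 × 7.65% = 4.95%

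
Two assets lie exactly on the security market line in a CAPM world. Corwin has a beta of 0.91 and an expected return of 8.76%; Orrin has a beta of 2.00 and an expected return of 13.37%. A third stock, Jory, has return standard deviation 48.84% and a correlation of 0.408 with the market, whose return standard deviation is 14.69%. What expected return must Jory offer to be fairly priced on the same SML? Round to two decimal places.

10.65%

MRP = (13.37% − 8.76%) / (2.00 − 0.91) = 4.2294%
R_f = 8.76% − 0.91 × 4.2294% = 4.9112%
β_Jory = ρ·σ_i/σ_m = 0.408 × 48.84 / 14.69 = 1.3565
E(R_Jory) = R_f + β × MRP = 4.9112% + 1.3565 × 4.2294% = 10.65%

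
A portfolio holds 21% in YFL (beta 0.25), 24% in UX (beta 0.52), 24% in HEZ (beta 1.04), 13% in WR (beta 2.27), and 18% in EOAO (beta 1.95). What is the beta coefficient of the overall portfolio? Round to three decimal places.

1.073

β_P = Σ w_i β_i = 0.21×0.25 + 0.24×0.52 + 0.24×1.04 + 0.13×2.27 + 0.18×1.95 = 1.0730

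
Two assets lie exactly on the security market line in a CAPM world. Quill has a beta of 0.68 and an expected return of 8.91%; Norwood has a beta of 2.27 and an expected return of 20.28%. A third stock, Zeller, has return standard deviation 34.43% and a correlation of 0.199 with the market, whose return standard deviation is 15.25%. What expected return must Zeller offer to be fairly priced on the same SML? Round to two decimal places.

MRP = (20.28% − 8.91%) / (2.27 − 0.68) = 7.1509%
R_f = 8.91% − 0.68 × 7.1509% = 4.0474%
β_Zeller = ρ·σ_i/σ_m = 0.199 × 34.43 / 15.25 = 0.4493
E(R_Zeller) = R_f + β × MRP = 4.0474% + 0.4493 × 7.1509% = 7.26%

7.26%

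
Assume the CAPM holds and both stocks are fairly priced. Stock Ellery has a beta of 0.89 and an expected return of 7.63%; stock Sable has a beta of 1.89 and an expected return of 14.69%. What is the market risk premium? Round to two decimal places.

7.06%

Both satisfy E(R) = R_f + β·MRP, so the slope of the SML is
MRP = (14.69% − 7.63%) / (1.89 − 0.89) = 7.06% / 1.00 = 7.0600%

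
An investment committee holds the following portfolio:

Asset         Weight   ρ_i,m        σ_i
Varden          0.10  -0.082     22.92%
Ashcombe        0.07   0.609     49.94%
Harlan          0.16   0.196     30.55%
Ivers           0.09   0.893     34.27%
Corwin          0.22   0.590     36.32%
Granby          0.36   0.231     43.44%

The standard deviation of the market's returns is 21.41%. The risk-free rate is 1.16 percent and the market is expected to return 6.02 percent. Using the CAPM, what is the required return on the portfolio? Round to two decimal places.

β_Varden = -0.082 × 22.92% / 21.41% = -0.0878
β_Ashcombe = 0.609 × 49.94% / 21.41% = 1.4205
β_Harlan = 0.196 × 30.55% / 21.41% = 0.2797
β_Ivers = 0.893 × 34.27% / 21.41% = 1.4294
β_Corwin = 0.590 × 36.32% / 21.41% = 1.0009
β_Granby = 0.231 × 43.44% / 21.41% = 0.4687
β_P = Σ w_i β_i = 0.10×-0.0878 + 0.07×1.4205 + 0.16×0.2797 + 0.09×1.4294 + 0.22×1.0009 + 0.36×0.4687 = 0.6530
MRP = 6.02% − 1.16% = 4.86%
E(R_P) = R_f + β_P × MRP = 1.16% + 0.6530 × 4.86% = 4.33%

4.33%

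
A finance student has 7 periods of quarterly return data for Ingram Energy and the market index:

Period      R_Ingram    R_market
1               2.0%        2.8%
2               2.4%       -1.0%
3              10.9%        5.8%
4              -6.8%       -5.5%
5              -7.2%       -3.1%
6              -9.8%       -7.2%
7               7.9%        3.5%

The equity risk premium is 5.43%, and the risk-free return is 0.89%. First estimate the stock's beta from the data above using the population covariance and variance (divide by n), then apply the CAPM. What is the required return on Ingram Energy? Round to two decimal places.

9.38%

Mean R_i = (2.0 + 2.4 + 10.9 − 6.8 − 7.2 − 9.8 + 7.9) / 7 = -0.0857%
Mean R_m = (2.8 − 1.0 + 5.8 − 5.5 − 3.1 − 7.2 + 3.5) / 7 = -0.6714%
Σ(R_i − R̄_i)(R_m − R̄_m) = 223.9471  ⇒  Cov = 223.9471 / 7 = 31.9924
Σ(R_m − R̄_m)² = 143.2743  ⇒  Var(R_m) = 143.2743 / 7 = 20.4678
β = Cov / Var(R_m) = 31.9924 / 20.4678 = 1.5631
E(R) = R_f + β × MRP = 0.89% + 1.5631 × 5.43% = 9.38%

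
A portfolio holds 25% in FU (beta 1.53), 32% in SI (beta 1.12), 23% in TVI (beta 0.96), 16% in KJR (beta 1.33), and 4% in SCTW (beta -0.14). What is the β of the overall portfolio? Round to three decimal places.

β_P = Σ w_i β_i = 0.25×1.53 + 0.32×1.12 + 0.23×0.96 + 0.16×1.33 + 0.04×-0.14 = 1.1689

1.169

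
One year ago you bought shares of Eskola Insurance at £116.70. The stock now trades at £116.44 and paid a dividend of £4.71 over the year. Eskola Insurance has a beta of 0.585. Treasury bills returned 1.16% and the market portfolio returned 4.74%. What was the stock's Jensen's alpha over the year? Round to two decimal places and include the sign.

Realised HPR = (P1 + D1 − P0) / P0 = (116.44 + 4.71 − 116.70) / 116.70 = 4.45 / 116.70 = 3.8132%
MRP = 4.74% − 1.16% = 3.58%
CAPM required = R_f + β·MRP = 1.16% + 0.585 × 3.58% = 3.25430%
α = realised − required = 3.8132% − 3.25430% = +0.56%

+0.56%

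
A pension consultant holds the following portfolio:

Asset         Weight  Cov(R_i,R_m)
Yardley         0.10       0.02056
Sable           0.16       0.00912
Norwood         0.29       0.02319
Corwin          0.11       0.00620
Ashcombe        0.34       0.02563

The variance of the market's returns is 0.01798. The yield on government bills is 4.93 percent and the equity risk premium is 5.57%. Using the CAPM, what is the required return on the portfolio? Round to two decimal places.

β_Yardley = 0.02056 / 0.01798 = 1.1435
β_Sable = 0.00912 / 0.01798 = 0.5072
β_Norwood = 0.02319 / 0.01798 = 1.2898
β_Corwin = 0.00620 / 0.01798 = 0.3448
β_Ashcombe = 0.02563 / 0.01798 = 1.4255
β_P = Σ w_i β_i = 0.10×1.1435 + 0.16×0.5072 + 0.29×1.2898 + 0.11×0.3448 + 0.34×1.4255 = 1.0921
E(R_P) = R_f + β_P × MRP = 4.93% + 1.0921 × 5.57% = 11.01%

11.01%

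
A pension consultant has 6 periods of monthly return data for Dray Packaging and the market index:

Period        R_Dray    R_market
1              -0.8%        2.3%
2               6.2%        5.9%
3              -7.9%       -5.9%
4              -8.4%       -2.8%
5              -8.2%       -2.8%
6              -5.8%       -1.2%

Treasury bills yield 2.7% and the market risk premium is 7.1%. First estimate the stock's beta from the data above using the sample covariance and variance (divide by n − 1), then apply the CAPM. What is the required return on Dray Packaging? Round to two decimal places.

Mean R_i = (-0.8 + 6.2 − 7.9 − 8.4 − 8.2 − 5.8) / 6 = -4.1500%
Mean R_m = (2.3 + 5.9 − 5.9 − 2.8 − 2.8 − 1.2) / 6 = -0.7500%
Σ(R_i − R̄_i)(R_m − R̄_m) = 116.1150  ⇒  Cov = 116.1150 / 5 = 23.2230
Σ(R_m − R̄_m)² = 88.6550  ⇒  Var(R_m) = 88.6550 / 5 = 17.7310
β = Cov / Var(R_m) = 23.2230 / 17.7310 = 1.3097
E(R) = R_f + β × MRP = 2.7% + 1.3097 × 7.1% = 12.00%

12.00%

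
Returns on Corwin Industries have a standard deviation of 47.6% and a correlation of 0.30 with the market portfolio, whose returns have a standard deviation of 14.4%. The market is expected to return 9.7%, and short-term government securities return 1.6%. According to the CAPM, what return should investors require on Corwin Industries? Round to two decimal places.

β = ρ × σ_i / σ_m = 0.30 × 47.6% / 14.4% = 0.9917
MRP = 9.7% − 1.6% = 8.10%
E(R) = 1.6% + 0.9917 × 8.1% = 9.63%

9.63%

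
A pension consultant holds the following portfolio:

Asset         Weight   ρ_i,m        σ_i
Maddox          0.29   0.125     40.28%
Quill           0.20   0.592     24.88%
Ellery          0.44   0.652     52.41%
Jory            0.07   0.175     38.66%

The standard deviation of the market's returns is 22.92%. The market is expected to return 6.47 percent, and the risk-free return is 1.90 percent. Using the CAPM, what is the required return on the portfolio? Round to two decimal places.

5.87%

β_Maddox = 0.125 × 40.28% / 22.92% = 0.2197
β_Quill = 0.592 × 24.88% / 22.92% = 0.6426
β_Ellery = 0.652 × 52.41% / 22.92% = 1.4909
β_Jory = 0.175 × 38.66% / 22.92% = 0.2952
β_P = Σ w_i β_i = 0.29×0.2197 + 0.20×0.6426 + 0.44×1.4909 + 0.07×0.2952 = 0.8689
MRP = 6.47% − 1.90% = 4.57%
E(R_P) = R_f + β_P × MRP = 1.90% + 0.8689 × 4.57% = 5.87%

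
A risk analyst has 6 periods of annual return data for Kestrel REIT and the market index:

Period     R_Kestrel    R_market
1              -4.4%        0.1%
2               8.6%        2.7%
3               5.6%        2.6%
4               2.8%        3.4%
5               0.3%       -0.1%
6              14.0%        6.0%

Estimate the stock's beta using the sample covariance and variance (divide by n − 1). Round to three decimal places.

Mean R_i = (-4.4 + 8.6 + 5.6 + 2.8 + 0.3 + 14.0) / 6 = 4.4833%
Mean R_m = (0.1 + 2.7 + 2.6 + 3.4 − 0.1 + 6.0) / 6 = 2.4500%
Σ(R_i − R̄_i)(R_m − R̄_m) = 64.9250  ⇒  Cov = 64.9250 / 5 = 12.9850
Σ(R_m − R̄_m)² = 25.6150  ⇒  Var(R_m) = 25.6150 / 5 = 5.1230
β = Cov / Var(R_m) = 12.9850 / 5.1230 = 2.5346

2.535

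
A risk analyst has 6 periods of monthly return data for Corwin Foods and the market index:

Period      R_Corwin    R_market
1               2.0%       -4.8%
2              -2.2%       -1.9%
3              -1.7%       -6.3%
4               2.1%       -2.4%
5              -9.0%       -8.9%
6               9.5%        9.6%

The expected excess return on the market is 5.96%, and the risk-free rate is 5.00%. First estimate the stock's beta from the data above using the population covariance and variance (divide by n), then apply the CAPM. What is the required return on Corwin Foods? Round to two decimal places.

9.98%

Mean R_i = (2.0 − 2.2 − 1.7 + 2.1 − 9.0 + 9.5) / 6 = 0.1167%
Mean R_m = (-4.8 − 1.9 − 6.3 − 2.4 − 8.9 + 9.6) / 6 = -2.4500%
Σ(R_i − R̄_i)(R_m − R̄_m) = 173.2650  ⇒  Cov = 173.2650 / 6 = 28.8775
Σ(R_m − R̄_m)² = 207.4550  ⇒  Var(R_m) = 207.4550 / 6 = 34.5758
β = Cov / Var(R_m) = 28.8775 / 34.5758 = 0.8352
E(R) = R_f + β × MRP = 5.00% + 0.8352 × 5.96% = 9.98%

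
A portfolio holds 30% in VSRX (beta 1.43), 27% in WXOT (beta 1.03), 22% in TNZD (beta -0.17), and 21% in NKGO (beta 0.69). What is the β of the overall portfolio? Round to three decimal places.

0.815

β_P = Σ w_i β_i = 0.30×1.43 + 0.27×1.03 + 0.22×-0.17 + 0.21×0.69 = 0.8146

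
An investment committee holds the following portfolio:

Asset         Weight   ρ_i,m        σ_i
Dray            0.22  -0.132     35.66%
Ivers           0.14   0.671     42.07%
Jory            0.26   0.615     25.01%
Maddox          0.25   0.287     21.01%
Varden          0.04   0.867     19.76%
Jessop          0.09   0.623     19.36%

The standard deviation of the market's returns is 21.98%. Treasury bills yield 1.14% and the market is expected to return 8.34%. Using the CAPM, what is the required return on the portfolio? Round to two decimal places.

4.48%

β_Dray = -0.132 × 35.66% / 21.98% = -0.2142
β_Ivers = 0.671 × 42.07% / 21.98% = 1.2843
β_Jory = 0.615 × 25.01% / 21.98% = 0.6998
β_Maddox = 0.287 × 21.01% / 21.98% = 0.2743
β_Varden = 0.867 × 19.76% / 21.98% = 0.7794
β_Jessop = 0.623 × 19.36% / 21.98% = 0.5487
β_P = Σ w_i β_i = 0.22×-0.2142 + 0.14×1.2843 + 0.26×0.6998 + 0.25×0.2743 + 0.04×0.7794 + 0.09×0.5487 = 0.4638
MRP = 8.34% − 1.14% = 7.20%
E(R_P) = R_f + β_P × MRP = 1.14% + 0.4638 × 7.20% = 4.48%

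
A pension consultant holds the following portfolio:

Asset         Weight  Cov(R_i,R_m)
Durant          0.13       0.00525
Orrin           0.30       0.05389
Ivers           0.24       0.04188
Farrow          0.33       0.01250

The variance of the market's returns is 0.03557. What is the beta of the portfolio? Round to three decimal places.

β_Durant = 0.00525 / 0.03557 = 0.1476
β_Orrin = 0.05389 / 0.03557 = 1.5150
β_Ivers = 0.04188 / 0.03557 = 1.1774
β_Farrow = 0.01250 / 0.03557 = 0.3514
β_P = Σ w_i β_i = 0.13×0.1476 + 0.30×1.5150 + 0.24×1.1774 + 0.33×0.3514 = 0.8722

0.872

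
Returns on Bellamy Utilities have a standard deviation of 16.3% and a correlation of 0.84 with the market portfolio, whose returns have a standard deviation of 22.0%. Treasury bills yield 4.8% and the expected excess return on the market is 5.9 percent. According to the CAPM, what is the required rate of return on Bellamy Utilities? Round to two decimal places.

8.47%

β = ρ × σ_i / σ_m = 0.84 × 16.3% / 22.0% = 0.6224
E(R) = 4.8% + 0.6224 × 5.9% = 8.47%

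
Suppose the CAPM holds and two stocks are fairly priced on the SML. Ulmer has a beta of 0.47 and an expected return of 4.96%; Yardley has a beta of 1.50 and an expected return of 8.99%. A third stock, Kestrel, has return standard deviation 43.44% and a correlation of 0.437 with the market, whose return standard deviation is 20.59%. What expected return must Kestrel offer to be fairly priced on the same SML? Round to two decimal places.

6.73%

MRP = (8.99% − 4.96%) / (1.50 − 0.47) = 3.9126%
R_f = 4.96% − 0.47 × 3.9126% = 3.1211%
β_Kestrel = ρ·σ_i/σ_m = 0.437 × 43.44 / 20.59 = 0.9220
E(R_Kestrel) = R_f + β × MRP = 3.1211% + 0.9220 × 3.9126% = 6.73%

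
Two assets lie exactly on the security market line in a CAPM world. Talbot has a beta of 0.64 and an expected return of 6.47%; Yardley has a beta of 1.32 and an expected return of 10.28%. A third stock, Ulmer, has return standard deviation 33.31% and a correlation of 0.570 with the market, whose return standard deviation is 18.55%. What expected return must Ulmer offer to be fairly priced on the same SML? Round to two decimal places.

8.62%

MRP = (10.28% − 6.47%) / (1.32 − 0.64) = 5.6029%
R_f = 6.47% − 0.64 × 5.6029% = 2.8841%
β_Ulmer = ρ·σ_i/σ_m = 0.570 × 33.31 / 18.55 = 1.0235
E(R_Ulmer) = R_f + β × MRP = 2.8841% + 1.0235 × 5.6029% = 8.62%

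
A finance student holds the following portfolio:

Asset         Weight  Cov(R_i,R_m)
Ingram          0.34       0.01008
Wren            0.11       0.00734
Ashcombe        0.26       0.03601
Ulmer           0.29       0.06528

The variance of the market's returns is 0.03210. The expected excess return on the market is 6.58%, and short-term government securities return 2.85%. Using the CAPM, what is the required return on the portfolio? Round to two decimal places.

β_Ingram = 0.01008 / 0.03210 = 0.3140
β_Wren = 0.00734 / 0.03210 = 0.2287
β_Ashcombe = 0.03601 / 0.03210 = 1.1218
β_Ulmer = 0.06528 / 0.03210 = 2.0336
β_P = Σ w_i β_i = 0.34×0.3140 + 0.11×0.2287 + 0.26×1.1218 + 0.29×2.0336 = 1.0133
E(R_P) = R_f + β_P × MRP = 2.85% + 1.0133 × 6.58% = 9.52%

9.52%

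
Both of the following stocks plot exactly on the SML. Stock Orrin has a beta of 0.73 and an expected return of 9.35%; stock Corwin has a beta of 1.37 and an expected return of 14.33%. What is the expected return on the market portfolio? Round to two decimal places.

11.45%

Both satisfy E(R) = R_f + β·MRP, so the slope of the SML is
MRP = (14.33% − 9.35%) / (1.37 − 0.73) = 4.98% / 0.64 = 7.7813%
R_f = E(R_Orrin) − β_Orrin·MRP = 9.35% − 0.73 × 7.7813% = 3.6697%
E(R_m) = R_f + MRP = 3.6697% + 7.7813% = 11.45%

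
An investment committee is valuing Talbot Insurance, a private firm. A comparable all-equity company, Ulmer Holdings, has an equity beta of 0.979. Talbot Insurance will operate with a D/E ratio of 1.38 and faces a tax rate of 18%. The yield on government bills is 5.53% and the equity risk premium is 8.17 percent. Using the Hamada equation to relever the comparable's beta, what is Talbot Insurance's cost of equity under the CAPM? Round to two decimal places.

β_L = β_U × [1 + (1 − t)(D/E)] = 0.979 × [1 + (1 − 0.18) × 1.38]
    = 0.979 × [1 + 0.82 × 1.38] = 0.979 × 2.1316 = 2.0868
E(R) = R_f + β_L × MRP = 5.53% + 2.0868 × 8.17% = 22.58%

22.58%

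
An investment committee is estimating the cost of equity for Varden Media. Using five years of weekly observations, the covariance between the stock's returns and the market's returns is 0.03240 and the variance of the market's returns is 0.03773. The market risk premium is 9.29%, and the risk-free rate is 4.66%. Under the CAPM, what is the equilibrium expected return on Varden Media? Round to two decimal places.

β = Cov(R_i, R_m) / Var(R_m) = 0.03240 / 0.03773 = 0.8587
E(R) = R_f + β × MRP = 4.66% + 0.8587 × 9.29% = 12.64%

12.64%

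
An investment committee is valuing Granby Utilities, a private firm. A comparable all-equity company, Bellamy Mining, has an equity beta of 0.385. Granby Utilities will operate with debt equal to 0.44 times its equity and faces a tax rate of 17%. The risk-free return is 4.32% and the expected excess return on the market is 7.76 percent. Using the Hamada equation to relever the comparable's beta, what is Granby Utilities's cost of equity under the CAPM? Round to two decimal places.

8.40%

β_L = β_U × [1 + (1 − t)(D/E)] = 0.385 × [1 + (1 − 0.17) × 0.44]
    = 0.385 × [1 + 0.83 × 0.44] = 0.385 × 1.3652 = 0.5256
E(R) = R_f + β_L × MRP = 4.32% + 0.5256 × 7.76% = 8.40%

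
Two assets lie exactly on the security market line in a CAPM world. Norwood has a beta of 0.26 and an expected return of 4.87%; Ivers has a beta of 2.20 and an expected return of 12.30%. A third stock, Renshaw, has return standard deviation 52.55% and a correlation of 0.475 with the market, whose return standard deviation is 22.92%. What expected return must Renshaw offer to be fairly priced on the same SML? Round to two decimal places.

8.05%

MRP = (12.30% − 4.87%) / (2.20 − 0.26) = 3.8299%
R_f = 4.87% − 0.26 × 3.8299% = 3.8742%
β_Renshaw = ρ·σ_i/σ_m = 0.475 × 52.55 / 22.92 = 1.0891
E(R_Renshaw) = R_f + β × MRP = 3.8742% + 1.0891 × 3.8299% = 8.05%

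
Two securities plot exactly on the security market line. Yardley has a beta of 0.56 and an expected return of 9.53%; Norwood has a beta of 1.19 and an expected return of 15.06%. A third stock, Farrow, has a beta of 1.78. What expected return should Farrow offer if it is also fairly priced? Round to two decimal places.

MRP (SML slope) = (15.06% − 9.53%) / (1.19 − 0.56) = 5.53% / 0.63 = 8.7778%
R_f (intercept) = 9.53% − 0.56 × 8.7778% = 4.6144%
E(R_Farrow) = R_f + β × MRP = 4.6144% + 1.78 × 8.7778% = 20.24%

20.24%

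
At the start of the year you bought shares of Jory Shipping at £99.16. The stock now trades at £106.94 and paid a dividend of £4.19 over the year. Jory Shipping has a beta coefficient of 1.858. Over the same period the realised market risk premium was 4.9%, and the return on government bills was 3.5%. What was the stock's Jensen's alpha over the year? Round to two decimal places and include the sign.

-0.53%

Realised HPR = (P1 + D1 − P0) / P0 = (106.94 + 4.19 − 99.16) / 99.16 = 11.97 / 99.16 = 12.0714%
CAPM required = R_f + β·MRP = 3.5% + 1.858 × 4.9% = 12.6042%
α = realised − required = 12.0714% − 12.6042% = -0.53%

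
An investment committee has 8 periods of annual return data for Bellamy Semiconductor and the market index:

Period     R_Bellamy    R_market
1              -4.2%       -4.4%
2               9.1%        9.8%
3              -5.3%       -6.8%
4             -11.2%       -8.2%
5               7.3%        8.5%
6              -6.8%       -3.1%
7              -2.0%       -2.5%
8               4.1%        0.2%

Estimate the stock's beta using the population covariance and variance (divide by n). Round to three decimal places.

1.017

Mean R_i = (-4.2 + 9.1 − 5.3 − 11.2 + 7.3 − 6.8 − 2.0 + 4.1) / 8 = -1.1250%
Mean R_m = (-4.4 + 9.8 − 6.8 − 8.2 + 8.5 − 3.1 − 2.5 + 0.2) / 8 = -0.8125%
Σ(R_i − R̄_i)(R_m − R̄_m) = 317.1775  ⇒  Cov = 317.1775 / 8 = 39.6472
Σ(R_m − R̄_m)² = 311.7488  ⇒  Var(R_m) = 311.7488 / 8 = 38.9686
β = Cov / Var(R_m) = 39.6472 / 38.9686 = 1.0174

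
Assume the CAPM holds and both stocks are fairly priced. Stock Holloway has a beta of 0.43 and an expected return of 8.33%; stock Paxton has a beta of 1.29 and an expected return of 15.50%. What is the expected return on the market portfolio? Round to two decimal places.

13.08%

Both satisfy E(R) = R_f + β·MRP, so the slope of the SML is
MRP = (15.50% − 8.33%) / (1.29 − 0.43) = 7.17% / 0.86 = 8.3372%
R_f = E(R_Holloway) − β_Holloway·MRP = 8.33% − 0.43 × 8.3372% = 4.7450%
E(R_m) = R_f + MRP = 4.7450% + 8.3372% = 13.08%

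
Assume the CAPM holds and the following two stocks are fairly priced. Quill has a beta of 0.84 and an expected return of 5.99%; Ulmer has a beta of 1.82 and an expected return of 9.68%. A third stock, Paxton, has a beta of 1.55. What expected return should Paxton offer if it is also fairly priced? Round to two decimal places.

8.66%

MRP (SML slope) = (9.68% − 5.99%) / (1.82 − 0.84) = 3.69% / 0.98 = 3.7653%
R_f (intercept) = 5.99% − 0.84 × 3.7653% = 2.8271%
E(R_Paxton) = R_f + β × MRP = 2.8271% + 1.55 × 3.7653% = 8.66%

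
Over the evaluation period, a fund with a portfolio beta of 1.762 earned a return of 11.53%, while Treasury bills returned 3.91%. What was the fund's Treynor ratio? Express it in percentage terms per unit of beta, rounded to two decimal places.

Treynor = (R_P − R_f) / β_P = (11.53% − 3.91%) / 1.7620 = 7.62% / 1.7620 = 4.32%

4.32%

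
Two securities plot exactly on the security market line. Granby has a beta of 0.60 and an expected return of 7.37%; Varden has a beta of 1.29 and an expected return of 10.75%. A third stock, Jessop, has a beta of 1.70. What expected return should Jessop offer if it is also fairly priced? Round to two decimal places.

MRP (SML slope) = (10.75% − 7.37%) / (1.29 − 0.60) = 3.38% / 0.69 = 4.8986%
R_f (intercept) = 7.37% − 0.60 × 4.8986% = 4.4308%
E(R_Jessop) = R_f + β × MRP = 4.4308% + 1.70 × 4.8986% = 12.76%

12.76%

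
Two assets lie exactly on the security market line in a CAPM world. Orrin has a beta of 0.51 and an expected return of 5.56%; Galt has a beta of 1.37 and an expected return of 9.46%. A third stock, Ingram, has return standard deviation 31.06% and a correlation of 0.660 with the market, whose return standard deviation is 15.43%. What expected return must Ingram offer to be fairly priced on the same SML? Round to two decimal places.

9.27%

MRP = (9.46% − 5.56%) / (1.37 − 0.51) = 4.5349%
R_f = 5.56% − 0.51 × 4.5349% = 3.2472%
β_Ingram = ρ·σ_i/σ_m = 0.660 × 31.06 / 15.43 = 1.3286
E(R_Ingram) = R_f + β × MRP = 3.2472% + 1.3286 × 4.5349% = 9.27%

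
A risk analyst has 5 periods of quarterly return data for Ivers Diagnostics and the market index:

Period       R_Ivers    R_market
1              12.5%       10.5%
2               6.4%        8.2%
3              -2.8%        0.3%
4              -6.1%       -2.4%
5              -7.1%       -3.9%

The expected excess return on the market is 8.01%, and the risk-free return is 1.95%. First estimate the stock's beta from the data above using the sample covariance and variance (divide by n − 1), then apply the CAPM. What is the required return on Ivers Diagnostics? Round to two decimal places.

12.44%

Mean R_i = (12.5 + 6.4 − 2.8 − 6.1 − 7.1) / 5 = 0.5800%
Mean R_m = (10.5 + 8.2 + 0.3 − 2.4 − 3.9) / 5 = 2.5400%
Σ(R_i − R̄_i)(R_m − R̄_m) = 217.8540  ⇒  Cov = 217.8540 / 4 = 54.4635
Σ(R_m − R̄_m)² = 166.2920  ⇒  Var(R_m) = 166.2920 / 4 = 41.5730
β = Cov / Var(R_m) = 54.4635 / 41.5730 = 1.3101
E(R) = R_f + β × MRP = 1.95% + 1.3101 × 8.01% = 12.44%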